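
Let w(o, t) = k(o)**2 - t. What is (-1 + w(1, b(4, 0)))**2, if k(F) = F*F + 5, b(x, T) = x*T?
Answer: 1225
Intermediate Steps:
b(x, T) = T*x
k(F) = 5 + F**2 (k(F) = F**2 + 5 = 5 + F**2)
w(o, t) = (5 + o**2)**2 - t
(-1 + w(1, b(4, 0)))**2 = (-1 + ((5 + 1**2)**2 - 0*4))**2 = (-1 + ((5 + 1)**2 - 1*0))**2 = (-1 + (6**2 + 0))**2 = (-1 + (36 + 0))**2 = (-1 + 36)**2 = 35**2 = 1225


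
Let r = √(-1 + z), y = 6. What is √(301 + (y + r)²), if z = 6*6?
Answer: 2*√(93 + 3*√35) ≈ 21.047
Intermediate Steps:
z = 36
r = √35 (r = √(-1 + 36) = √35 ≈ 5.9161)
√(301 + (y + r)²) = √(301 + (6 + √35)²)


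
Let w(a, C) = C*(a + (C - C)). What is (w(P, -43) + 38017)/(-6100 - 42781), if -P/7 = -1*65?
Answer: -2636/6983 ≈ -0.37749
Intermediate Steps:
P = 455 (P = -(-7)*65 = -7*(-65) = 455)
w(a, C) = C*a (w(a, C) = C*(a + 0) = C*a)
(w(P, -43) + 38017)/(-6100 - 42781) = (-43*455 + 38017)/(-6100 - 42781) = (-19565 + 38017)/(-48881) = 18452*(-1/48881) = -2636/6983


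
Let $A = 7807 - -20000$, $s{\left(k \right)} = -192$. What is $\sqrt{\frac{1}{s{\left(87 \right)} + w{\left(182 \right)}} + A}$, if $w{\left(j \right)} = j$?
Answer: $\frac{\sqrt{2780690}}{10} \approx 166.75$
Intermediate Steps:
$A = 27807$ ($A = 7807 + 20000 = 27807$)
$\sqrt{\frac{1}{s{\left(87 \right)} + w{\left(182 \right)}} + A} = \sqrt{\frac{1}{-192 + 182} + 27807} = \sqrt{\frac{1}{-10} + 27807} = \sqrt{- \frac{1}{10} + 27807} = \sqrt{\frac{278069}{10}} = \frac{\sqrt{2780690}}{10}$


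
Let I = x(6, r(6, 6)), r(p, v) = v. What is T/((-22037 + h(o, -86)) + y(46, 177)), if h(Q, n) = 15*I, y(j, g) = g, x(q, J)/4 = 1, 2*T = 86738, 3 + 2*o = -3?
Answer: -43369/21800 ≈ -1.9894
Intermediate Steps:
o = -3 (o = -3/2 + (½)*(-3) = -3/2 - 3/2 = -3)
T = 43369 (T = (½)*86738 = 43369)
x(q, J) = 4 (x(q, J) = 4*1 = 4)
I = 4
h(Q, n) = 60 (h(Q, n) = 15*4 = 60)
T/((-22037 + h(o, -86)) + y(46, 177)) = 43369/((-22037 + 60) + 177) = 43369/(-21977 + 177) = 43369/(-21800) = 43369*(-1/21800) = -43369/21800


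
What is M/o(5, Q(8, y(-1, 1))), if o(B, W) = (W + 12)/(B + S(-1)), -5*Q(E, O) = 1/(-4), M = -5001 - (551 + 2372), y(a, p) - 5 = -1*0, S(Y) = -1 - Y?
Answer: -792400/241 ≈ -3288.0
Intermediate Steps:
y(a, p) = 5 (y(a, p) = 5 - 1*0 = 5 + 0 = 5)
M = -7924 (M = -5001 - 1*2923 = -5001 - 2923 = -7924)
Q(E, O) = 1/20 (Q(E, O) = -⅕/(-4) = -⅕*(-¼) = 1/20)
o(B, W) = (12 + W)/B (o(B, W) = (W + 12)/(B + (-1 - 1*(-1))) = (12 + W)/(B + (-1 + 1)) = (12 + W)/(B + 0) = (12 + W)/B)
M/o(5, Q(8, y(-1, 1))) = -7924*5/(12 + 1/20) = -7924/((⅕)*(241/20)) = -7924/241/100 = -7924*100/241 = -792400/241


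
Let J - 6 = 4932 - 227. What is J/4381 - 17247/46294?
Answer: 142531927/202814014 ≈ 0.70277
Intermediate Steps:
J = 4711 (J = 6 + (4932 - 227) = 6 + 4705 = 4711)
J/4381 - 17247/46294 = 4711/4381 - 17247/46294 = 142531927/202814014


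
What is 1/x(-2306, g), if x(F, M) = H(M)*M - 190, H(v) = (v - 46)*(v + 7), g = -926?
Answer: -1/827166358 ≈ -1.2089e-9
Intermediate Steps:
H(v) = (-46 + v)*(7 + v)
x(F, M) = -190 + M*(-322 + M² - 39*M) (x(F, M) = (-322 + M² - 39*M)*M - 190 = M*(-322 + M² - 39*M) - 190 = -190 + M*(-322 + M² - 39*M))
1/x(-2306, g) = 1/(-190 - 1*(-926)*(322 - 1*(-926)² + 39*(-926))) = 1/(-190 - 1*(-926)*(322 - 1*857476 - 36114)) = 1/(-190 - 1*(-926)*(322 - 857476 - 36114)) = 1/(-190 - 1*(-926)*(-893268)) = 1/(-190 - 827166168) = 1/(-827166358) = -1/827166358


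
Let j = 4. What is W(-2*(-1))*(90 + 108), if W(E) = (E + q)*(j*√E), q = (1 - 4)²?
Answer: 8712*√2 ≈ 12321.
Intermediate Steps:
q = 9 (q = (-3)² = 9)
W(E) = 4*√E*(9 + E) (W(E) = (E + 9)*(4*√E) = (9 + E)*(4*√E) = 4*√E*(9 + E))
W(-2*(-1))*(90 + 108) = (4*√(-2*(-1))*(9 - 2*(-1)))*(90 + 108) = (4*√2*(9 + 2))*198 = (4*√2*11)*198 = (44*√2)*198 = 8712*√2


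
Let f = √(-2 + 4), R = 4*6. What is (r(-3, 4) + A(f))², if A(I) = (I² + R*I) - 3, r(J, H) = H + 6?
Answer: 1233 + 432*√2 ≈ 1843.9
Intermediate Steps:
R = 24
r(J, H) = 6 + H
f = √2 ≈ 1.4142
A(I) = -3 + I² + 24*I (A(I) = (I² + 24*I) - 3 = -3 + I² + 24*I)
(r(-3, 4) + A(f))² = ((6 + 4) + (-3 + (√2)² + 24*√2))² = (10 + (-3 + 2 + 24*√2))² = (10 + (-1 + 24*√2))² = (9 + 24*√2)²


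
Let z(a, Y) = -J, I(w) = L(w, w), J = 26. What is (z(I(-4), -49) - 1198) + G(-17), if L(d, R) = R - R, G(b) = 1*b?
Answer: -1241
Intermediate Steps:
G(b) = b
L(d, R) = 0
I(w) = 0
z(a, Y) = -26 (z(a, Y) = -1*26 = -26)
(z(I(-4), -49) - 1198) + G(-17) = (-26 - 1198) - 17 = -1224 - 17 = -1241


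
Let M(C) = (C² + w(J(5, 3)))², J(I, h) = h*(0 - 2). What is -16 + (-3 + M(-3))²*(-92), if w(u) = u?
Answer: -3328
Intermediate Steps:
J(I, h) = -2*h (J(I, h) = h*(-2) = -2*h)
M(C) = (-6 + C²)² (M(C) = (C² - 2*3)² = (C² - 6)² = (-6 + C²)²)
-16 + (-3 + M(-3))²*(-92) = -16 + (-3 + (-6 + (-3)²)²)²*(-92) = -16 + (-3 + (-6 + 9)²)²*(-92) = -16 + (-3 + 3²)²*(-92) = -16 + (-3 + 9)²*(-92) = -16 + 6²*(-92) = -16 + 36*(-92) = -16 - 3312 = -3328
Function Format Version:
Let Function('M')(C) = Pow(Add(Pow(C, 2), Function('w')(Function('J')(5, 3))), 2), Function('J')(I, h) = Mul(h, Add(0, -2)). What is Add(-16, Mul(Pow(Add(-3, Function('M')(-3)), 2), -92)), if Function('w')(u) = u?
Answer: -3328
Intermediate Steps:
Function('J')(I, h) = Mul(-2, h) (Function('J')(I, h) = Mul(h, -2) = Mul(-2, h))
Function('M')(C) = Pow(Add(-6, Pow(C, 2)), 2) (Function('M')(C) = Pow(Add(Pow(C, 2), Mul(-2, 3)), 2) = Pow(Add(Pow(C, 2), -6), 2) = Pow(Add(-6, Pow(C, 2)), 2))
Add(-16, Mul(Pow(Add(-3, Function('M')(-3)), 2), -92)) = Add(-16, Mul(Pow(Add(-3, Pow(Add(-6, Pow(-3, 2)), 2)), 2), -92)) = Add(-16, Mul(Pow(Add(-3, Pow(Add(-6, 9), 2)), 2), -92)) = Add(-16, Mul(Pow(Add(-3, Pow(3, 2)), 2), -92)) = Add(-16, Mul(Pow(Add(-3, 9), 2), -92)) = Add(-16, Mul(Pow(6, 2), -92)) = Add(-16, Mul(36, -92)) = Add(-16, -3312) = -3328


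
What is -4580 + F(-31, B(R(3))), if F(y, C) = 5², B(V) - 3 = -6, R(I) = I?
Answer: -4555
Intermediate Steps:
B(V) = -3 (B(V) = 3 - 6 = -3)
F(y, C) = 25
-4580 + F(-31, B(R(3))) = -4580 + 25 = -4555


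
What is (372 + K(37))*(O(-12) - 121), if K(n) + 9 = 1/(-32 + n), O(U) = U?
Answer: -241528/5 ≈ -48306.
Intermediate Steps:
K(n) = -9 + 1/(-32 + n)
(372 + K(37))*(O(-12) - 121) = (372 + (289 - 9*37)/(-32 + 37))*(-12 - 121) = (372 + (289 - 333)/5)*(-133) = (372 + (1/5)*(-44))*(-133) = (372 - 44/5)*(-133) = (1816/5)*(-133) = -241528/5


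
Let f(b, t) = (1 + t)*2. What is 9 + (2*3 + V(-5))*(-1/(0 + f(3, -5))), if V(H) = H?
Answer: 73/8 ≈ 9.1250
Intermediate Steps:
f(b, t) = 2 + 2*t
9 + (2*3 + V(-5))*(-1/(0 + f(3, -5))) = 9 + (2*3 - 5)*(-1/(0 + (2 + 2*(-5)))) = 9 + (6 - 5)*(-1/(0 + (2 - 10))) = 9 + 1*(-1/(0 - 8)) = 9 + 1*(-1/(-8)) = 9 + 1*(-1*(-⅛)) = 9 + 1*(⅛) = 9 + ⅛ = 73/8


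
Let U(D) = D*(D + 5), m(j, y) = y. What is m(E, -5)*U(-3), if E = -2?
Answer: 30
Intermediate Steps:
U(D) = D*(5 + D)
m(E, -5)*U(-3) = -(-15)*(5 - 3) = -(-15)*2 = -5*(-6) = 30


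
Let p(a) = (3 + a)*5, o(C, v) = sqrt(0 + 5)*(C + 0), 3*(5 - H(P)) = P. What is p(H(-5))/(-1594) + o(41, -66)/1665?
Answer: -145/4782 + 41*sqrt(5)/1665 ≈ 0.024740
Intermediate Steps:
H(P) = 5 - P/3
o(C, v) = C*sqrt(5) (o(C, v) = sqrt(5)*C = C*sqrt(5))
p(a) = 15 + 5*a
p(H(-5))/(-1594) + o(41, -66)/1665 = (15 + 5*(5 - 1/3*(-5)))/(-1594) + (41*sqrt(5))/1665 = (15 + 5*(5 + 5/3))*(-1/1594) + (41*sqrt(5))*(1/1665) = (15 + 5*(20/3))*(-1/1594) + 41*sqrt(5)/1665 = (15 + 100/3)*(-1/1594) + 41*sqrt(5)/1665 = (145/3)*(-1/1594) + 41*sqrt(5)/1665 = -145/4782 + 41*sqrt(5)/1665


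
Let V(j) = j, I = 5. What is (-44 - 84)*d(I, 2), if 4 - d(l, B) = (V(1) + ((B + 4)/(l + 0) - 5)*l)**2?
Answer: 40960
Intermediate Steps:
d(l, B) = 4 - (1 + l*(-5 + (4 + B)/l))**2 (d(l, B) = 4 - (1 + ((B + 4)/(l + 0) - 5)*l)**2 = 4 - (1 + ((4 + B)/l - 5)*l)**2 = 4 - (1 + (-5 + (4 + B)/l)*l)**2 = 4 - (1 + l*(-5 + (4 + B)/l))**2)
(-44 - 84)*d(I, 2) = (-44 - 84)*(4 - (5 + 2 - 5*5)**2) = -128*(4 - (5 + 2 - 25)**2) = -128*(4 - 1*(-18)**2) = -128*(4 - 1*324) = -128*(4 - 324) = -128*(-320) = 40960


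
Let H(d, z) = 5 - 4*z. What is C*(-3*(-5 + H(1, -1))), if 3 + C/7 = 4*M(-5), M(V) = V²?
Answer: -8148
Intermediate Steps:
C = 679 (C = -21 + 7*(4*(-5)²) = -21 + 7*(4*25) = -21 + 7*100 = -21 + 700 = 679)
C*(-3*(-5 + H(1, -1))) = 679*(-3*(-5 + (5 - 4*(-1)))) = 679*(-3*(-5 + (5 + 4))) = 679*(-3*(-5 + 9)) = 679*(-3*4) = 679*(-12) = -8148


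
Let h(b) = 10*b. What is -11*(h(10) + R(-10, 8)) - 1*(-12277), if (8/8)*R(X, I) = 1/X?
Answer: 111781/10 ≈ 11178.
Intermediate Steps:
R(X, I) = 1/X
-11*(h(10) + R(-10, 8)) - 1*(-12277) = -11*(10*10 + 1/(-10)) - 1*(-12277) = -11*(100 - ⅒) + 12277 = -11*999/10 + 12277 = -10989/10 + 12277 = 111781/10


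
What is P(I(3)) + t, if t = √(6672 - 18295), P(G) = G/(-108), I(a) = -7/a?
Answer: 7/324 + I*√11623 ≈ 0.021605 + 107.81*I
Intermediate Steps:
P(G) = -G/108 (P(G) = G*(-1/108) = -G/108)
t = I*√11623 (t = √(-11623) = I*√11623 ≈ 107.81*I)
P(I(3)) + t = -(-7)/(108*3) + I*√11623 = -1/108*(-7/3) + I*√11623 = 7/324 + I*√11623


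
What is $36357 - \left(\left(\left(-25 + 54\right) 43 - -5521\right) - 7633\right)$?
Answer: $37222$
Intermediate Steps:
$36357 - \left(\left(\left(-25 + 54\right) 43 - -5521\right) - 7633\right) = 36357 - \left(\left(29 \cdot 43 + 5521\right) - 7633\right) = 36357 - \left(\left(1247 + 5521\right) - 7633\right) = 36357 - \left(6768 - 7633\right) = 36357 - -865 = 36357 + 865 = 37222$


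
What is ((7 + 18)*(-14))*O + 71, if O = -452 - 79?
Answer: 185921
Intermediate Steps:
O = -531
((7 + 18)*(-14))*O + 71 = ((7 + 18)*(-14))*(-531) + 71 = (25*(-14))*(-531) + 71 = -350*(-531) + 71 = 185850 + 71 = 185921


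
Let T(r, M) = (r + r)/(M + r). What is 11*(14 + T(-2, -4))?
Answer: 484/3 ≈ 161.33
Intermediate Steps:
T(r, M) = 2*r/(M + r) (T(r, M) = (2*r)/(M + r) = 2*r/(M + r))
11*(14 + T(-2, -4)) = 11*(14 + 2*(-2)/(-4 - 2)) = 11*(14 + 2*(-2)/(-6)) = 11*(14 + 2*(-2)*(-1/6)) = 11*(14 + 2/3) = 11*(44/3) = 484/3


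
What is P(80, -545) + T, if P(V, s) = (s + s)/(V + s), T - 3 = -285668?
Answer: -26566627/93 ≈ -2.8566e+5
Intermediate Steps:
T = -285665 (T = 3 - 285668 = -285665)
P(V, s) = 2*s/(V + s) (P(V, s) = (2*s)/(V + s) = 2*s/(V + s))
P(80, -545) + T = 2*(-545)/(80 - 545) - 285665 = 2*(-545)/(-465) - 285665 = 2*(-545)*(-1/465) - 285665 = 218/93 - 285665 = -26566627/93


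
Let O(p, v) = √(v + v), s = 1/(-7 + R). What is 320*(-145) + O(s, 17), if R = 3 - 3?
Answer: -46400 + √34 ≈ -46394.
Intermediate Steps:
R = 0
s = -⅐ (s = 1/(-7 + 0) = 1/(-7) = -⅐ ≈ -0.14286)
O(p, v) = √2*√v (O(p, v) = √(2*v) = √2*√v)
320*(-145) + O(s, 17) = 320*(-145) + √2*√17 = -46400 + √34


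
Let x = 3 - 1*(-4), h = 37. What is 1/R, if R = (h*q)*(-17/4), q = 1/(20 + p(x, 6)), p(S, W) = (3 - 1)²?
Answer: -96/629 ≈ -0.15262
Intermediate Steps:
x = 7 (x = 3 + 4 = 7)
p(S, W) = 4 (p(S, W) = 2² = 4)
q = 1/24 (q = 1/(20 + 4) = 1/24 ≈ 0.041667)
R = -629/96 (R = (37*(1/24))*(-17/4) = 37*(-17*¼)/24 = (37/24)*(-17/4) = -629/96 ≈ -6.5521)
1/R = 1/(-629/96) = -96/629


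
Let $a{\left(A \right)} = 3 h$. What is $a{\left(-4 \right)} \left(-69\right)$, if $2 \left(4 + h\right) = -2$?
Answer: $1035$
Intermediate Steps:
$h = -5$ ($h = -4 + \frac{1}{2} \left(-2\right) = -4 - 1 = -5$)
$a{\left(A \right)} = -15$ ($a{\left(A \right)} = 3 \left(-5\right) = -15$)
$a{\left(-4 \right)} \left(-69\right) = \left(-15\right) \left(-69\right) = 1035$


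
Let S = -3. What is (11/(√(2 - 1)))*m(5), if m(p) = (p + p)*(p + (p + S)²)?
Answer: 990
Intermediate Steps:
m(p) = 2*p*(p + (-3 + p)²) (m(p) = (p + p)*(p + (p - 3)²) = (2*p)*(p + (-3 + p)²) = 2*p*(p + (-3 + p)²))
(11/(√(2 - 1)))*m(5) = (11/(√(2 - 1)))*(2*5*(5 + (-3 + 5)²)) = (11/(√1))*(2*5*(5 + 2²)) = (11/1)*(2*5*(5 + 4)) = (11*1)*(2*5*9) = 11*90 = 990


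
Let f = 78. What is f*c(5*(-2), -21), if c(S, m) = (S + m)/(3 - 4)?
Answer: 2418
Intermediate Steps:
c(S, m) = -S - m (c(S, m) = (S + m)/(-1) = (S + m)*(-1) = -S - m)
f*c(5*(-2), -21) = 78*(-5*(-2) - 1*(-21)) = 78*(-1*(-10) + 21) = 78*(10 + 21) = 78*31 = 2418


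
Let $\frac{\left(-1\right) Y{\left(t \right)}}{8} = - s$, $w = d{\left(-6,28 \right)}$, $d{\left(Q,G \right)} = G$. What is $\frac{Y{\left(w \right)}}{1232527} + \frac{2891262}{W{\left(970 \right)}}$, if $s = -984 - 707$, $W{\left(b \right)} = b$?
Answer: $\frac{1781772678457}{597775595} \approx 2980.7$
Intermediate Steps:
$s = -1691$
$w = 28$
$Y{\left(t \right)} = -13528$ ($Y{\left(t \right)} = - 8 \left(\left(-1\right) \left(-1691\right)\right) = \left(-8\right) 1691 = -13528$)
$\frac{Y{\left(w \right)}}{1232527} + \frac{2891262}{W{\left(970 \right)}} = - \frac{13528}{1232527} + \frac{2891262}{970} = \left(-13528\right) \frac{1}{1232527} + 2891262 \cdot \frac{1}{970} = - \frac{13528}{1232527} + \frac{1445631}{485} = \frac{1781772678457}{597775595}$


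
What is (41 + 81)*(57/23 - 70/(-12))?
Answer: 69967/69 ≈ 1014.0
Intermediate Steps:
(41 + 81)*(57/23 - 70/(-12)) = 122*(57*(1/23) - 70*(-1/12)) = 122*(57/23 + 35/6) = 122*(1147/138) = 69967/69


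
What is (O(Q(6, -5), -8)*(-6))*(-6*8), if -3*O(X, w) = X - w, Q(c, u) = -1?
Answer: -672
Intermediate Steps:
O(X, w) = -X/3 + w/3 (O(X, w) = -(X - w)/3 = -X/3 + w/3)
(O(Q(6, -5), -8)*(-6))*(-6*8) = ((-⅓*(-1) + (⅓)*(-8))*(-6))*(-6*8) = ((⅓ - 8/3)*(-6))*(-48) = -7/3*(-6)*(-48) = 14*(-48) = -672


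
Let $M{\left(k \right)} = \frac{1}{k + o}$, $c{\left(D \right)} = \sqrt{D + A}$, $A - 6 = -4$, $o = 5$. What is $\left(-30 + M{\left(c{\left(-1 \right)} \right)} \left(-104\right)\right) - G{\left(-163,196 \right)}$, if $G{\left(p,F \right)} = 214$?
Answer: $- \frac{784}{3} \approx -261.33$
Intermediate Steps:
$A = 2$ ($A = 6 - 4 = 2$)
$c{\left(D \right)} = \sqrt{2 + D}$ ($c{\left(D \right)} = \sqrt{D + 2} = \sqrt{2 + D}$)
$M{\left(k \right)} = \frac{1}{5 + k}$ ($M{\left(k \right)} = \frac{1}{k + 5} = \frac{1}{5 + k}$)
$\left(-30 + M{\left(c{\left(-1 \right)} \right)} \left(-104\right)\right) - G{\left(-163,196 \right)} = \left(-30 + \frac{1}{5 + \sqrt{2 - 1}} \left(-104\right)\right) - 214 = \left(-30 + \frac{1}{5 + \sqrt{1}} \left(-104\right)\right) - 214 = \left(-30 + \frac{1}{5 + 1} \left(-104\right)\right) - 214 = \left(-30 + \frac{1}{6} \left(-104\right)\right) - 214 = \left(-30 - \frac{52}{3}\right) - 214 = - \frac{142}{3} - 214 = - \frac{784}{3}$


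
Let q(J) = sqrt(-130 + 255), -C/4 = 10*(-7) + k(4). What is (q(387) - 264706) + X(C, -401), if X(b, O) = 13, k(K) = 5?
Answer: -264693 + 5*sqrt(5) ≈ -2.6468e+5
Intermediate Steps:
C = 260 (C = -4*(10*(-7) + 5) = -4*(-70 + 5) = -4*(-65) = 260)
q(J) = 5*sqrt(5) (q(J) = sqrt(125) = 5*sqrt(5))
(q(387) - 264706) + X(C, -401) = (5*sqrt(5) - 264706) + 13 = (-264706 + 5*sqrt(5)) + 13 = -264693 + 5*sqrt(5)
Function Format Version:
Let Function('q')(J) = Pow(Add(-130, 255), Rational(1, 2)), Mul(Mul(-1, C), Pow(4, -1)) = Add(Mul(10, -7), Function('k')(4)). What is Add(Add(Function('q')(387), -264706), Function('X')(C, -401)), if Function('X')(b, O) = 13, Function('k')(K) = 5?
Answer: Add(-264693, Mul(5, Pow(5, Rational(1, 2)))) ≈ -2.6468e+5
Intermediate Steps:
C = 260 (C = Mul(-4, Add(Mul(10, -7), 5)) = Mul(-4, Add(-70, 5)) = Mul(-4, -65) = 260)
Function('q')(J) = Mul(5, Pow(5, Rational(1, 2))) (Function('q')(J) = Pow(125, Rational(1, 2)) = Mul(5, Pow(5, Rational(1, 2))))
Add(Add(Function('q')(387), -264706), Function('X')(C, -401)) = Add(Add(Mul(5, Pow(5, Rational(1, 2))), -264706), 13) = Add(Add(-264706, Mul(5, Pow(5, Rational(1, 2)))), 13) = Add(-264693, Mul(5, Pow(5, Rational(1, 2))))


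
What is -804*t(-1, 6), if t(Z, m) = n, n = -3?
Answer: 2412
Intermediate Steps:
t(Z, m) = -3
-804*t(-1, 6) = -804*(-3) = 2412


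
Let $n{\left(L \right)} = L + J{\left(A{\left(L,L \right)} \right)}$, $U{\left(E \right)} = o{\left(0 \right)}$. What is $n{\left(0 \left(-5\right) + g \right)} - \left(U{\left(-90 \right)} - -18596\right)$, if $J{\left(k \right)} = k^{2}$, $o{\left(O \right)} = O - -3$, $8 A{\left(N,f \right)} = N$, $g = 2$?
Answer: $- \frac{297551}{16} \approx -18597.0$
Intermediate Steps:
$A{\left(N,f \right)} = \frac{N}{8}$
$o{\left(O \right)} = 3 + O$ ($o{\left(O \right)} = O + 3 = 3 + O$)
$U{\left(E \right)} = 3$ ($U{\left(E \right)} = 3 + 0 = 3$)
$n{\left(L \right)} = L + \frac{L^{2}}{64}$ ($n{\left(L \right)} = L + \left(\frac{L}{8}\right)^{2} = L + \frac{L^{2}}{64}$)
$n{\left(0 \left(-5\right) + g \right)} - \left(U{\left(-90 \right)} - -18596\right) = \frac{\left(0 \left(-5\right) + 2\right) \left(64 + \left(0 \left(-5\right) + 2\right)\right)}{64} - \left(3 - -18596\right) = \frac{\left(0 + 2\right) \left(64 + \left(0 + 2\right)\right)}{64} - \left(3 + 18596\right) = \frac{1}{64} \cdot 2 \left(64 + 2\right) - 18599 = \frac{1}{64} \cdot 2 \cdot 66 - 18599 = \frac{33}{16} - 18599 = - \frac{297551}{16}$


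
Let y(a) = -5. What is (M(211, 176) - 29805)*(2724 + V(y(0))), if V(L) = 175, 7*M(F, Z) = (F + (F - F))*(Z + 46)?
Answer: -469037907/7 ≈ -6.7005e+7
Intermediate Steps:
M(F, Z) = F*(46 + Z)/7 (M(F, Z) = ((F + (F - F))*(Z + 46))/7 = ((F + 0)*(46 + Z))/7 = (F*(46 + Z))/7 = F*(46 + Z)/7)
(M(211, 176) - 29805)*(2724 + V(y(0))) = ((1/7)*211*(46 + 176) - 29805)*(2724 + 175) = ((1/7)*211*222 - 29805)*2899 = (46842/7 - 29805)*2899 = -161793/7*2899 = -469037907/7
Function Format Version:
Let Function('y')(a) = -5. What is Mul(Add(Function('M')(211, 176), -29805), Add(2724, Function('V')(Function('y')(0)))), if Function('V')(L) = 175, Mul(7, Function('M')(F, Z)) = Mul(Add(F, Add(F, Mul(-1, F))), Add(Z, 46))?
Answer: Rational(-469037907, 7) ≈ -6.7005e+7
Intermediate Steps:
Function('M')(F, Z) = Mul(Rational(1, 7), F, Add(46, Z)) (Function('M')(F, Z) = Mul(Rational(1, 7), Mul(Add(F, Add(F, Mul(-1, F))), Add(Z, 46))) = Mul(Rational(1, 7), Mul(Add(F, 0), Add(46, Z))) = Mul(Rational(1, 7), Mul(F, Add(46, Z))) = Mul(Rational(1, 7), F, Add(46, Z)))
Mul(Add(Function('M')(211, 176), -29805), Add(2724, Function('V')(Function('y')(0)))) = Mul(Add(Mul(Rational(1, 7), 211, Add(46, 176)), -29805), Add(2724, 175)) = Mul(Add(Mul(Rational(1, 7), 211, 222), -29805), 2899) = Mul(Add(Rational(46842, 7), -29805), 2899) = Mul(Rational(-161793, 7), 2899) = Rational(-469037907, 7)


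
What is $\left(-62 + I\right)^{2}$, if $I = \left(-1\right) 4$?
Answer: $4356$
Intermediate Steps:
$I = -4$
$\left(-62 + I\right)^{2} = \left(-62 - 4\right)^{2} = \left(-66\right)^{2} = 4356$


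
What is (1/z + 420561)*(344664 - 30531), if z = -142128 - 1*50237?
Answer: 25413741925725612/192365 ≈ 1.3211e+11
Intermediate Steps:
z = -192365 (z = -142128 - 50237 = -192365)
(1/z + 420561)*(344664 - 30531) = (1/(-192365) + 420561)*(344664 - 30531) = (-1/192365 + 420561)*314133 = (80901216764/192365)*314133 = 25413741925725612/192365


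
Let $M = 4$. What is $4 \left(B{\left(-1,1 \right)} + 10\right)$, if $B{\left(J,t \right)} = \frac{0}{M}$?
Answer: $40$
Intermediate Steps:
$B{\left(J,t \right)} = 0$ ($B{\left(J,t \right)} = \frac{0}{4} = 0 \cdot \frac{1}{4} = 0$)
$4 \left(B{\left(-1,1 \right)} + 10\right) = 4 \left(0 + 10\right) = 4 \cdot 10 = 40$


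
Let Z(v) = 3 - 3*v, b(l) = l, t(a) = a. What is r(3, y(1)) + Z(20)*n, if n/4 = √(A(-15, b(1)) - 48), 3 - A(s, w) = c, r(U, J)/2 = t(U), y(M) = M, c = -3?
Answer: 6 - 228*I*√42 ≈ 6.0 - 1477.6*I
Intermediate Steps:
r(U, J) = 2*U
A(s, w) = 6 (A(s, w) = 3 - 1*(-3) = 3 + 3 = 6)
n = 4*I*√42 (n = 4*√(6 - 48) = 4*√(-42) = 4*(I*√42) = 4*I*√42 ≈ 25.923*I)
r(3, y(1)) + Z(20)*n = 2*3 + (3 - 3*20)*(4*I*√42) = 6 + (3 - 60)*(4*I*√42) = 6 - 228*I*√42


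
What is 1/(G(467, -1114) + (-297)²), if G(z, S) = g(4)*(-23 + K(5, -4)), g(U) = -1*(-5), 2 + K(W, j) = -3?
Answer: 1/88069 ≈ 1.1355e-5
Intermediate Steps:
K(W, j) = -5 (K(W, j) = -2 - 3 = -5)
g(U) = 5
G(z, S) = -140 (G(z, S) = 5*(-23 - 5) = 5*(-28) = -140)
1/(G(467, -1114) + (-297)²) = 1/(-140 + (-297)²) = 1/(-140 + 88209) = 1/88069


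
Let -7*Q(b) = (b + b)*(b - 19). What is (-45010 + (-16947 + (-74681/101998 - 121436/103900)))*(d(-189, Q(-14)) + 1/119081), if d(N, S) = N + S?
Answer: 125495573510091801500/6309859383841 ≈ 1.9889e+7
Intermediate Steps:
Q(b) = -2*b*(-19 + b)/7 (Q(b) = -(b + b)*(b - 19)/7 = -2*b*(-19 + b)/7)
(-45010 + (-16947 + (-74681/101998 - 121436/103900)))*(d(-189, Q(-14)) + 1/119081) = (-45010 + (-16947 + (-74681/101998 - 121436/103900)))*((-189 + (2/7)*(-14)*(19 - 1*(-14))) + 1/119081) = (-45010 + (-16947 + (-74681*1/101998 - 121436*1/103900)))*((-189 + (2/7)*(-14)*(19 + 14)) + 1/119081) = (-45010 + (-16947 + (-74681/101998 - 30359/25975)))*((-189 + (2/7)*(-14)*33) + 1/119081) = (-45010 + (-16947 - 5036396257/2649398050))*((-189 - 132) + 1/119081) = (-45010 - 44904385149607/2649398050)*(-321 + 1/119081) = -164153791380107/2649398050*(-38225000/119081) = 125495573510091801500/6309859383841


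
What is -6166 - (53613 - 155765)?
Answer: 95986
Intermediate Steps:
-6166 - (53613 - 155765) = -6166 - 1*(-102152) = -6166 + 102152 = 95986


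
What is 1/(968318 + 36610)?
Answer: 1/1004928 ≈ 9.9510e-7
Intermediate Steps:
1/(968318 + 36610) = 1/1004928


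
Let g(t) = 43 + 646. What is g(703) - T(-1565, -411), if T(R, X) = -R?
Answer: -876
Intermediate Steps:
g(t) = 689
g(703) - T(-1565, -411) = 689 - (-1)*(-1565) = 689 - 1*1565 = 689 - 1565 = -876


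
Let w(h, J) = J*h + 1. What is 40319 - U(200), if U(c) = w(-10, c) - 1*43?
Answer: 42361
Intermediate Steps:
w(h, J) = 1 + J*h
U(c) = -42 - 10*c (U(c) = (1 + c*(-10)) - 1*43 = (1 - 10*c) - 43 = -42 - 10*c)
40319 - U(200) = 40319 - (-42 - 10*200) = 40319 - (-42 - 2000) = 40319 - 1*(-2042) = 40319 + 2042 = 42361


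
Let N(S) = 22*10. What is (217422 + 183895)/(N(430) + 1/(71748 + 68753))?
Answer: 56385439817/30910221 ≈ 1824.2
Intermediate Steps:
N(S) = 220
(217422 + 183895)/(N(430) + 1/(71748 + 68753)) = (217422 + 183895)/(220 + 1/(71748 + 68753)) = 401317/(220 + 1/140501) = 401317/(30910221/140501) = 401317*(140501/30910221) = 56385439817/30910221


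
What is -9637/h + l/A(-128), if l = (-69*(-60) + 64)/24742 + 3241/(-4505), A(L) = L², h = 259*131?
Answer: -8800608060589869/30980655411937280 ≈ -0.28407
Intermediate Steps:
h = 33929
l = -30624901/55731355 (l = (4140 + 64)*(1/24742) + 3241*(-1/4505) = 4204*(1/24742) - 3241/4505 = 2102/12371 - 3241/4505 = -30624901/55731355 ≈ -0.54951)
-9637/h + l/A(-128) = -9637/33929 - 30624901/(55731355*((-128)²)) = -9637*1/33929 - 30624901/55731355/16384 = -9637/33929 - 30624901/55731355*1/16384 = -9637/33929 - 30624901/913102520320 = -8800608060589869/30980655411937280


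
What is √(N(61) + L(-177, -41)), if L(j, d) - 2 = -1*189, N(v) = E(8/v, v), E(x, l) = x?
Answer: I*√695339/61 ≈ 13.67*I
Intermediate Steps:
N(v) = 8/v
L(j, d) = -187 (L(j, d) = 2 - 1*189 = 2 - 189 = -187)
√(N(61) + L(-177, -41)) = √(8/61 - 187) = √(-11399/61) = I*√695339/61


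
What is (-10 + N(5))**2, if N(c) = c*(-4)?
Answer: 900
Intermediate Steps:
N(c) = -4*c
(-10 + N(5))**2 = (-10 - 4*5)**2 = (-10 - 20)**2 = (-30)**2 = 900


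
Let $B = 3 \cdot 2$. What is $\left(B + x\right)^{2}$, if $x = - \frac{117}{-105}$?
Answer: $\frac{62001}{1225} \approx 50.613$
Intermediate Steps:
$x = \frac{39}{35}$ ($x = \left(-117\right) \left(- \frac{1}{105}\right) = \frac{39}{35} \approx 1.1143$)
$B = 6$
$\left(B + x\right)^{2} = \left(6 + \frac{39}{35}\right)^{2} = \left(\frac{249}{35}\right)^{2} = \frac{62001}{1225}$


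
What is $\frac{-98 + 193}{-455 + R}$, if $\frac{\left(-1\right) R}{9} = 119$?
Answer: $- \frac{95}{1526} \approx -0.062254$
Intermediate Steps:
$R = -1071$ ($R = \left(-9\right) 119 = -1071$)
$\frac{-98 + 193}{-455 + R} = \frac{-98 + 193}{-455 - 1071} = \frac{95}{-1526} = 95 \left(- \frac{1}{1526}\right) = - \frac{95}{1526}$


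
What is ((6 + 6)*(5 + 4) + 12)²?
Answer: 14400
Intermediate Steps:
((6 + 6)*(5 + 4) + 12)² = (12*9 + 12)² = (108 + 12)² = 120² = 14400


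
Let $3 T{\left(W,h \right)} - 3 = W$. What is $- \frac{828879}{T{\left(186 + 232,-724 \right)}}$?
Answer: $- \frac{2486637}{421} \approx -5906.5$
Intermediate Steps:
$T{\left(W,h \right)} = 1 + \frac{W}{3}$
$- \frac{828879}{T{\left(186 + 232,-724 \right)}} = - \frac{828879}{1 + \frac{186 + 232}{3}} = - \frac{828879}{1 + \frac{1}{3} \cdot 418} = - \frac{828879}{1 + \frac{418}{3}} = - \frac{828879}{\frac{421}{3}} = \left(-828879\right) \frac{3}{421} = - \frac{2486637}{421}$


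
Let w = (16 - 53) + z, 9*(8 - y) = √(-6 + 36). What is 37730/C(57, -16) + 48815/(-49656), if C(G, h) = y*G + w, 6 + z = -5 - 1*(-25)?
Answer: 2406423018665/27750603192 + 716870*√30/558857 ≈ 93.742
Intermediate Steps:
z = 14 (z = -6 + (-5 - 1*(-25)) = -6 + (-5 + 25) = -6 + 20 = 14)
y = 8 - √30/9 (y = 8 - √(-6 + 36)/9 = 8 - √30/9 ≈ 7.3914)
w = -23 (w = (16 - 53) + 14 = -37 + 14 = -23)
C(G, h) = -23 + G*(8 - √30/9) (C(G, h) = (8 - √30/9)*G - 23 = G*(8 - √30/9) - 23 = -23 + G*(8 - √30/9))
37730/C(57, -16) + 48815/(-49656) = 37730/(-23 + (⅑)*57*(72 - √30)) + 48815/(-49656) = 37730/(-23 + (456 - 19*√30/3)) + 48815*(-1/49656) = 37730/(433 - 19*√30/3) - 48815/49656 = -48815/49656 + 37730/(433 - 19*√30/3)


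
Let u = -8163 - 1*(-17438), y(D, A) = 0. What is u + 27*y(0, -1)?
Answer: 9275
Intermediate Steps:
u = 9275 (u = -8163 + 17438 = 9275)
u + 27*y(0, -1) = 9275 + 27*0 = 9275 + 0 = 9275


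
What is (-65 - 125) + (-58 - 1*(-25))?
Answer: -223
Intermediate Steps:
(-65 - 125) + (-58 - 1*(-25)) = -190 + (-58 + 25) = -190 - 33 = -223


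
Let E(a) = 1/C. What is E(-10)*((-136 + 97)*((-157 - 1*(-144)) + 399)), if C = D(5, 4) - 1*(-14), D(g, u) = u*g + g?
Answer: -386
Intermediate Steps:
D(g, u) = g + g*u (D(g, u) = g*u + g = g + g*u)
C = 39 (C = 5*(1 + 4) - 1*(-14) = 5*5 + 14 = 25 + 14 = 39)
E(a) = 1/39
E(-10)*((-136 + 97)*((-157 - 1*(-144)) + 399)) = ((-136 + 97)*((-157 - 1*(-144)) + 399))/39 = (-39*((-157 + 144) + 399))/39 = (-39*(-13 + 399))/39 = (-39*386)/39 = (1/39)*(-15054) = -386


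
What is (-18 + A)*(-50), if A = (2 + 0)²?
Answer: 700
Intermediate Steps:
A = 4 (A = 2² = 4)
(-18 + A)*(-50) = (-18 + 4)*(-50) = -14*(-50) = 700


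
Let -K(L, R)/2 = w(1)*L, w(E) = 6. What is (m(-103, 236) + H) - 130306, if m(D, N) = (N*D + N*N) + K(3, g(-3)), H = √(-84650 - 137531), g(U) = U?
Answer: -98954 + I*√222181 ≈ -98954.0 + 471.36*I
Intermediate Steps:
H = I*√222181 (H = √(-222181) = I*√222181 ≈ 471.36*I)
K(L, R) = -12*L
m(D, N) = -36 + N² + D*N (m(D, N) = (N*D + N*N) - 12*3 = (D*N + N²) - 36 = (N² + D*N) - 36 = -36 + N² + D*N)
(m(-103, 236) + H) - 130306 = ((-36 + 236² - 103*236) + I*√222181) - 130306 = ((-36 + 55696 - 24308) + I*√222181) - 130306 = (31352 + I*√222181) - 130306 = -98954 + I*√222181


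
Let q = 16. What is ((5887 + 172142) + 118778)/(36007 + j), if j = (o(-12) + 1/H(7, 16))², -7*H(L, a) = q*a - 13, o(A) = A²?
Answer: 17526156543/3350127568 ≈ 5.2315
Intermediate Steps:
H(L, a) = 13/7 - 16*a/7 (H(L, a) = -(16*a - 13)/7 = -(-13 + 16*a)/7 = 13/7 - 16*a/7)
j = 1223950225/59049 (j = ((-12)² + 1/(13/7 - 16/7*16))² = (144 + 1/(13/7 - 256/7))² = (144 + 1/(-243/7))² = (144 + 1*(-7/243))² = (144 - 7/243)² = (34985/243)² = 1223950225/59049 ≈ 20728.)
((5887 + 172142) + 118778)/(36007 + j) = ((5887 + 172142) + 118778)/(36007 + 1223950225/59049) = (178029 + 118778)/(3350127568/59049) = 296807*(59049/3350127568) = 17526156543/3350127568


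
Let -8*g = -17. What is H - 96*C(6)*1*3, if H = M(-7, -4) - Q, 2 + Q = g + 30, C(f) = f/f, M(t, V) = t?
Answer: -2601/8 ≈ -325.13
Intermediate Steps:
g = 17/8 (g = -1/8*(-17) = 17/8 ≈ 2.1250)
C(f) = 1
Q = 241/8 (Q = -2 + (17/8 + 30) = -2 + 257/8 = 241/8 ≈ 30.125)
H = -297/8 (H = -7 - 1*241/8 = -7 - 241/8 = -297/8 ≈ -37.125)
H - 96*C(6)*1*3 = -297/8 - 96*1*1*3 = -297/8 - 96*3 = -297/8 - 288 = -2601/8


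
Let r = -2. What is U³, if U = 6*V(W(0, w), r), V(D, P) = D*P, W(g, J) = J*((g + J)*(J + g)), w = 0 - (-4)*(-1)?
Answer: 452984832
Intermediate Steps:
w = -4 (w = 0 - 1*4 = 0 - 4 = -4)
W(g, J) = J*(J + g)² (W(g, J) = J*((J + g)*(J + g)) = J*(J + g)²)
U = 768 (U = 6*(-4*(-4 + 0)²*(-2)) = 6*(-4*(-4)²*(-2)) = 6*(-4*16*(-2)) = 6*(-64*(-2)) = 6*128 = 768)
U³ = 768³ = 452984832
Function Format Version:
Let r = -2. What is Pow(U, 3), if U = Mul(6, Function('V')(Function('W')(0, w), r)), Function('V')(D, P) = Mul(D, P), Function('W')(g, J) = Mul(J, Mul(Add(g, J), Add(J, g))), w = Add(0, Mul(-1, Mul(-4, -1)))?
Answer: 452984832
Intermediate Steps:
w = -4 (w = Add(0, Mul(-1, 4)) = Add(0, -4) = -4)
Function('W')(g, J) = Mul(J, Pow(Add(J, g), 2)) (Function('W')(g, J) = Mul(J, Mul(Add(J, g), Add(J, g))) = Mul(J, Pow(Add(J, g), 2)))
U = 768 (U = Mul(6, Mul(Mul(-4, Pow(Add(-4, 0), 2)), -2)) = Mul(6, Mul(Mul(-4, Pow(-4, 2)), -2)) = Mul(6, Mul(Mul(-4, 16), -2)) = Mul(6, Mul(-64, -2)) = Mul(6, 128) = 768)
Pow(U, 3) = Pow(768, 3) = 452984832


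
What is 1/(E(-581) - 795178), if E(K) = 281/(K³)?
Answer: -196122941/155952647978779 ≈ -1.2576e-6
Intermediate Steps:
E(K) = 281/K³
1/(E(-581) - 795178) = 1/(281/(-581)³ - 795178) = 1/(281*(-1/196122941) - 795178) = 1/(-281/196122941 - 795178) = 1/(-155952647978779/196122941) = -196122941/155952647978779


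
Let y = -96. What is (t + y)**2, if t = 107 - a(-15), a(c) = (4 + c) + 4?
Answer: 324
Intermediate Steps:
a(c) = 8 + c
t = 114 (t = 107 - (8 - 15) = 107 - 1*(-7) = 107 + 7 = 114)
(t + y)**2 = (114 - 96)**2 = 18**2 = 324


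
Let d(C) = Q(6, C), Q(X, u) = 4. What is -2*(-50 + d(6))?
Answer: 92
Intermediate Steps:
d(C) = 4
-2*(-50 + d(6)) = -2*(-50 + 4) = -2*(-46) = 92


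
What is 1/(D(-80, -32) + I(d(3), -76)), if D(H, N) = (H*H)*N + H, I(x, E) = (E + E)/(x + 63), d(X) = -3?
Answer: -15/3073238 ≈ -4.8808e-6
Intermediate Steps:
I(x, E) = 2*E/(63 + x) (I(x, E) = (2*E)/(63 + x) = 2*E/(63 + x))
D(H, N) = H + N*H² (D(H, N) = H²*N + H = N*H² + H = H + N*H²)
1/(D(-80, -32) + I(d(3), -76)) = 1/(-80*(1 - 80*(-32)) + 2*(-76)/(63 - 3)) = 1/(-80*(1 + 2560) + 2*(-76)/60) = 1/(-80*2561 + 2*(-76)*(1/60)) = 1/(-204880 - 38/15) = 1/(-3073238/15) = -15/3073238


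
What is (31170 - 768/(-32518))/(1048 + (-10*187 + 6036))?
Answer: 84465569/14129071 ≈ 5.9781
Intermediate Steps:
(31170 - 768/(-32518))/(1048 + (-10*187 + 6036)) = (31170 - 768*(-1/32518))/(1048 + (-1870 + 6036)) = (31170 + 384/16259)/(1048 + 4166) = (506793414/16259)/5214 = (506793414/16259)*(1/5214) = 84465569/14129071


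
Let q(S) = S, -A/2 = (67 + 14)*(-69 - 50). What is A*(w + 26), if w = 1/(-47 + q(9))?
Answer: 9513693/19 ≈ 5.0072e+5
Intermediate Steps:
A = 19278 (A = -2*(67 + 14)*(-69 - 50) = -162*(-119) = -2*(-9639) = 19278)
w = -1/38 (w = 1/(-47 + 9) = 1/(-38) = -1/38 ≈ -0.026316)
A*(w + 26) = 19278*(-1/38 + 26) = 19278*(987/38) = 9513693/19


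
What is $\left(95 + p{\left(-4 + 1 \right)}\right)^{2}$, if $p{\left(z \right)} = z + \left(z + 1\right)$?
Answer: $8100$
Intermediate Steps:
$p{\left(z \right)} = 1 + 2 z$ ($p{\left(z \right)} = z + \left(1 + z\right) = 1 + 2 z$)
$\left(95 + p{\left(-4 + 1 \right)}\right)^{2} = \left(95 + \left(1 + 2 \left(-4 + 1\right)\right)\right)^{2} = \left(95 + \left(1 + 2 \left(-3\right)\right)\right)^{2} = \left(95 + \left(1 - 6\right)\right)^{2} = \left(95 - 5\right)^{2} = 90^{2} = 8100$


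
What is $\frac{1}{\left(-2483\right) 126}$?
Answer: $- \frac{1}{312858} \approx -3.1963 \cdot 10^{-6}$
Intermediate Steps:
$\frac{1}{\left(-2483\right) 126} = \left(- \frac{1}{2483}\right) \frac{1}{126} = - \frac{1}{312858}$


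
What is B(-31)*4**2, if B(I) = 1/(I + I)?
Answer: -8/31 ≈ -0.25806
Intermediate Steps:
B(I) = 1/(2*I)
B(-31)*4**2 = ((1/2)/(-31))*4**2 = ((1/2)*(-1/31))*16 = -1/62*16 = -8/31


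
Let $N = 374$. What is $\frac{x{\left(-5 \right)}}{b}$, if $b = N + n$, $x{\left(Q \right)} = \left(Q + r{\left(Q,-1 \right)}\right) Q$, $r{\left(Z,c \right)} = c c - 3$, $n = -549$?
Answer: $- \frac{1}{5} \approx -0.2$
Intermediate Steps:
$r{\left(Z,c \right)} = -3 + c^{2}$ ($r{\left(Z,c \right)} = c^{2} - 3 = -3 + c^{2}$)
$x{\left(Q \right)} = Q \left(-2 + Q\right)$ ($x{\left(Q \right)} = \left(Q - \left(3 - \left(-1\right)^{2}\right)\right) Q = \left(Q + \left(-3 + 1\right)\right) Q = \left(Q - 2\right) Q = \left(-2 + Q\right) Q = Q \left(-2 + Q\right)$)
$b = -175$ ($b = 374 - 549 = -175$)
$\frac{x{\left(-5 \right)}}{b} = \frac{\left(-5\right) \left(-2 - 5\right)}{-175} = - \frac{\left(-5\right) \left(-7\right)}{175} = \left(- \frac{1}{175}\right) 35 = - \frac{1}{5}$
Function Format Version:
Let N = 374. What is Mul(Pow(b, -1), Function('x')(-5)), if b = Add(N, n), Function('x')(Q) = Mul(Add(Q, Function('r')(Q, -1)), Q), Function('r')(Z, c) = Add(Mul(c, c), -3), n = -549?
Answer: Rational(-1, 5) ≈ -0.20000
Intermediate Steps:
Function('r')(Z, c) = Add(-3, Pow(c, 2)) (Function('r')(Z, c) = Add(Pow(c, 2), -3) = Add(-3, Pow(c, 2)))
Function('x')(Q) = Mul(Q, Add(-2, Q)) (Function('x')(Q) = Mul(Add(Q, Add(-3, Pow(-1, 2))), Q) = Mul(Add(Q, Add(-3, 1)), Q) = Mul(Add(Q, -2), Q) = Mul(Add(-2, Q), Q) = Mul(Q, Add(-2, Q)))
b = -175 (b = Add(374, -549) = -175)
Mul(Pow(b, -1), Function('x')(-5)) = Mul(Pow(-175, -1), Mul(-5, Add(-2, -5))) = Mul(Rational(-1, 175), Mul(-5, -7)) = Mul(Rational(-1, 175), 35) = Rational(-1, 5)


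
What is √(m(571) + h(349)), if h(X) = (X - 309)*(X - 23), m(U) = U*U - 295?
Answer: 7*√6914 ≈ 582.05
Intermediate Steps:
m(U) = -295 + U² (m(U) = U² - 295 = -295 + U²)
h(X) = (-309 + X)*(-23 + X)
√(m(571) + h(349)) = √((-295 + 571²) + (7107 + 349² - 332*349)) = √((-295 + 326041) + (7107 + 121801 - 115868)) = √(325746 + 13040) = √338786 = 7*√6914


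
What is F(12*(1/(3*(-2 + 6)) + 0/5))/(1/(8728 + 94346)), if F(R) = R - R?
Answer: 0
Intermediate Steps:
F(R) = 0
F(12*(1/(3*(-2 + 6)) + 0/5))/(1/(8728 + 94346)) = 0/(1/(8728 + 94346)) = 0/(1/103074) = 0*103074 = 0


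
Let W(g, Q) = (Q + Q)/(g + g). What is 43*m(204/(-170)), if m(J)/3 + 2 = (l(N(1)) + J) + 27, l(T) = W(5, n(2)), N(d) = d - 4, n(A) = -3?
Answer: 14964/5 ≈ 2992.8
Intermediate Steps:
N(d) = -4 + d
W(g, Q) = Q/g (W(g, Q) = (2*Q)/((2*g)) = (2*Q)*(1/(2*g)) = Q/g)
l(T) = -3/5
m(J) = 366/5 + 3*J (m(J) = -6 + 3*((-3/5 + J) + 27) = -6 + 3*(132/5 + J) = -6 + (396/5 + 3*J) = 366/5 + 3*J)
43*m(204/(-170)) = 43*(366/5 + 3*(204/(-170))) = 43*(366/5 + 3*(204*(-1/170))) = 43*(366/5 + 3*(-6/5)) = 43*(366/5 - 18/5) = 43*(348/5) = 14964/5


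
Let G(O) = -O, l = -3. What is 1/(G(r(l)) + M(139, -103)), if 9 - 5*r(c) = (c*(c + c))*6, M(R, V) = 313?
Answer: 5/1664 ≈ 0.0030048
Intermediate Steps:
r(c) = 9/5 - 12*c²/5 (r(c) = 9/5 - c*(c + c)*6/5 = 9/5 - c*(2*c)*6/5 = 9/5 - 2*c²*6/5 = 9/5 - 12*c²/5)
1/(G(r(l)) + M(139, -103)) = 1/(-(9/5 - 12/5*(-3)²) + 313) = 1/(-(9/5 - 12/5*9) + 313) = 1/(-(9/5 - 108/5) + 313) = 1/(-1*(-99/5) + 313) = 1/(99/5 + 313) = 1/(1664/5) = 5/1664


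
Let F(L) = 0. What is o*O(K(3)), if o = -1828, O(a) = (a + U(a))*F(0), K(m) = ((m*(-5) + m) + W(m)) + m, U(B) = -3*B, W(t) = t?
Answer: 0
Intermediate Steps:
K(m) = -2*m (K(m) = ((m*(-5) + m) + m) + m = ((-5*m + m) + m) + m = (-4*m + m) + m = -3*m + m = -2*m)
O(a) = 0 (O(a) = (a - 3*a)*0 = -2*a*0 = 0)
o*O(K(3)) = -1828*0 = 0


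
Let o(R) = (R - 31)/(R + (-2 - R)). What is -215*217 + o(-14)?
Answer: -93265/2 ≈ -46633.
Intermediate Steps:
o(R) = 31/2 - R/2 (o(R) = (-31 + R)/(-2) = (-31 + R)*(-½) = 31/2 - R/2)
-215*217 + o(-14) = -215*217 + (31/2 - ½*(-14)) = -46655 + (31/2 + 7) = -46655 + 45/2 = -93265/2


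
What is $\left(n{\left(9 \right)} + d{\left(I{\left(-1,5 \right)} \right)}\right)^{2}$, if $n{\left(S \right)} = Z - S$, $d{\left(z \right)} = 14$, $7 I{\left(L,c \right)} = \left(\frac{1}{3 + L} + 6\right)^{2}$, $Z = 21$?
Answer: $676$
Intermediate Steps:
$I{\left(L,c \right)} = \frac{\left(6 + \frac{1}{3 + L}\right)^{2}}{7}$ ($I{\left(L,c \right)} = \frac{\left(\frac{1}{3 + L} + 6\right)^{2}}{7} = \frac{\left(6 + \frac{1}{3 + L}\right)^{2}}{7}$)
$n{\left(S \right)} = 21 - S$
$\left(n{\left(9 \right)} + d{\left(I{\left(-1,5 \right)} \right)}\right)^{2} = \left(\left(21 - 9\right) + 14\right)^{2} = \left(12 + 14\right)^{2} = 26^{2} = 676$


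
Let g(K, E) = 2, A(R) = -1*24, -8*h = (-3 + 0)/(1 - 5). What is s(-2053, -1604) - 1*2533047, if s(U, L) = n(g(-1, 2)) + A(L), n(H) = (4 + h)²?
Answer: -2593849079/1024 ≈ -2.5331e+6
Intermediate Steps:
h = -3/32 (h = -(-3 + 0)/(8*(1 - 5)) = -(-3)/(8*(-4)) = -(-3)*(-1)/(8*4) = -⅛*¾ = -3/32 ≈ -0.093750)
A(R) = -24
n(H) = 15625/1024 (n(H) = (4 - 3/32)² = (125/32)² = 15625/1024)
s(U, L) = -8951/1024 (s(U, L) = 15625/1024 - 24 = -8951/1024)
s(-2053, -1604) - 1*2533047 = -8951/1024 - 1*2533047 = -8951/1024 - 2533047 = -2593849079/1024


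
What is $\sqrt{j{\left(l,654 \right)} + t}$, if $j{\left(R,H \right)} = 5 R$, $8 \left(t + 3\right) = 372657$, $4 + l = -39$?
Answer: $\frac{\sqrt{741826}}{4} \approx 215.32$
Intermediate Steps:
$l = -43$ ($l = -4 - 39 = -43$)
$t = \frac{372633}{8}$ ($t = -3 + \frac{1}{8} \cdot 372657 = -3 + \frac{372657}{8} = \frac{372633}{8} \approx 46579.0$)
$\sqrt{j{\left(l,654 \right)} + t} = \sqrt{5 \left(-43\right) + \frac{372633}{8}} = \sqrt{-215 + \frac{372633}{8}} = \sqrt{\frac{370913}{8}} = \frac{\sqrt{741826}}{4}$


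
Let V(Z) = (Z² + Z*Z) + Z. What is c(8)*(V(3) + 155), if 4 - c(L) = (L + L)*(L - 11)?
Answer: 9152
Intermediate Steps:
V(Z) = Z + 2*Z² (V(Z) = (Z² + Z²) + Z = 2*Z² + Z = Z + 2*Z²)
c(L) = 4 - 2*L*(-11 + L) (c(L) = 4 - (L + L)*(L - 11) = 4 - 2*L*(-11 + L))
c(8)*(V(3) + 155) = (4 - 2*8² + 22*8)*(3*(1 + 2*3) + 155) = (4 - 2*64 + 176)*(3*(1 + 6) + 155) = (4 - 128 + 176)*(3*7 + 155) = 52*(21 + 155) = 52*176 = 9152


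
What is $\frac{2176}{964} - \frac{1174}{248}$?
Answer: $- \frac{74011}{29884} \approx -2.4766$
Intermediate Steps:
$\frac{2176}{964} - \frac{1174}{248} = 2176 \cdot \frac{1}{964} - \frac{587}{124} = \frac{544}{241} - \frac{587}{124} = - \frac{74011}{29884}$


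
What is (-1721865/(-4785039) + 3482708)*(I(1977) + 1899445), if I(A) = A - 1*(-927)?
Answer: 10567482320443514491/1595013 ≈ 6.6253e+12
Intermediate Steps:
I(A) = 927 + A (I(A) = A + 927 = 927 + A)
(-1721865/(-4785039) + 3482708)*(I(1977) + 1899445) = (-1721865/(-4785039) + 3482708)*((927 + 1977) + 1899445) = (-1721865*(-1/4785039) + 3482708)*(2904 + 1899445) = (573955/1595013 + 3482708)*1902349 = (5554965109159/1595013)*1902349 = 10567482320443514491/1595013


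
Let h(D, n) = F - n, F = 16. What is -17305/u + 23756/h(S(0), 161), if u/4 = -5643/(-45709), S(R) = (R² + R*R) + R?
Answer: -115230385957/3272940 ≈ -35207.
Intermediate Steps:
S(R) = R + 2*R² (S(R) = (R² + R²) + R = 2*R² + R = R + 2*R²)
h(D, n) = 16 - n
u = 22572/45709 (u = 4*(-5643/(-45709)) = 4*(-5643*(-1/45709)) = 4*(5643/45709) = 22572/45709 ≈ 0.49382)
-17305/u + 23756/h(S(0), 161) = -17305/22572/45709 + 23756/(16 - 1*161) = -17305*45709/22572 + 23756/(16 - 161) = -790994245/22572 + 23756/(-145) = -790994245/22572 + 23756*(-1/145) = -790994245/22572 - 23756/145 = -115230385957/3272940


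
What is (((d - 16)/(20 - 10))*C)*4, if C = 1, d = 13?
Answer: -6/5 ≈ -1.2000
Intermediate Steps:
(((d - 16)/(20 - 10))*C)*4 = (((13 - 16)/(20 - 10))*1)*4 = (-3/10*1)*4 = (-3*⅒*1)*4 = -3/10*1*4 = -3/10*4 = -6/5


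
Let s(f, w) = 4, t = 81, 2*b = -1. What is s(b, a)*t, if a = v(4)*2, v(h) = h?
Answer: 324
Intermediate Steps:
b = -1/2 (b = (1/2)*(-1) = -1/2 ≈ -0.50000)
a = 8 (a = 4*2 = 8)
s(b, a)*t = 4*81 = 324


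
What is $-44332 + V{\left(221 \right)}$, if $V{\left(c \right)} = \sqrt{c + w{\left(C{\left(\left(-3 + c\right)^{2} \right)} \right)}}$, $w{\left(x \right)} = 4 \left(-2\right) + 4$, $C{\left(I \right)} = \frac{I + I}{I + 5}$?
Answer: $-44332 + \sqrt{217} \approx -44317.0$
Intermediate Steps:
$C{\left(I \right)} = \frac{2 I}{5 + I}$
$w{\left(x \right)} = -4$ ($w{\left(x \right)} = -8 + 4 = -4$)
$V{\left(c \right)} = \sqrt{-4 + c}$ ($V{\left(c \right)} = \sqrt{c - 4} = \sqrt{-4 + c}$)
$-44332 + V{\left(221 \right)} = -44332 + \sqrt{-4 + 221} = -44332 + \sqrt{217}$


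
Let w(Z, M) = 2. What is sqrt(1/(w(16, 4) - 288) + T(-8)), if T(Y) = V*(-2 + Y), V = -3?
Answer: sqrt(2453594)/286 ≈ 5.4769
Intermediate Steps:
T(Y) = 6 - 3*Y (T(Y) = -3*(-2 + Y) = 6 - 3*Y)
sqrt(1/(w(16, 4) - 288) + T(-8)) = sqrt(1/(2 - 288) + (6 - 3*(-8))) = sqrt(1/(-286) + (6 + 24)) = sqrt(-1/286 + 30) = sqrt(8579/286) = sqrt(2453594)/286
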